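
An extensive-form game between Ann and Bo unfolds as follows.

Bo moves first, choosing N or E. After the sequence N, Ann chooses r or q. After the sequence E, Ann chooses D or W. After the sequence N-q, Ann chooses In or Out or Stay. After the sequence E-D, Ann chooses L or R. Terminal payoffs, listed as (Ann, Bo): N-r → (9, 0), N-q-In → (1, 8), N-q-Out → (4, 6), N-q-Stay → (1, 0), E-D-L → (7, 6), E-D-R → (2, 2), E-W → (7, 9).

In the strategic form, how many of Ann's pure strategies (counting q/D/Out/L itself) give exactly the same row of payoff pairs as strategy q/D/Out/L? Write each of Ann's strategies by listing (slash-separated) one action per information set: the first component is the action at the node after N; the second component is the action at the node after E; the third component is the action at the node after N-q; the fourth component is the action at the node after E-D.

1

Row for q/D/Out/L (columns N, E): (4,6) (7,6).
Every one of Ann's information sets is on the play path for some reply by Bo when Ann follows q/D/Out/L.
Changing the action at any of them therefore changes at least one column, so only q/D/Out/L itself gives this row.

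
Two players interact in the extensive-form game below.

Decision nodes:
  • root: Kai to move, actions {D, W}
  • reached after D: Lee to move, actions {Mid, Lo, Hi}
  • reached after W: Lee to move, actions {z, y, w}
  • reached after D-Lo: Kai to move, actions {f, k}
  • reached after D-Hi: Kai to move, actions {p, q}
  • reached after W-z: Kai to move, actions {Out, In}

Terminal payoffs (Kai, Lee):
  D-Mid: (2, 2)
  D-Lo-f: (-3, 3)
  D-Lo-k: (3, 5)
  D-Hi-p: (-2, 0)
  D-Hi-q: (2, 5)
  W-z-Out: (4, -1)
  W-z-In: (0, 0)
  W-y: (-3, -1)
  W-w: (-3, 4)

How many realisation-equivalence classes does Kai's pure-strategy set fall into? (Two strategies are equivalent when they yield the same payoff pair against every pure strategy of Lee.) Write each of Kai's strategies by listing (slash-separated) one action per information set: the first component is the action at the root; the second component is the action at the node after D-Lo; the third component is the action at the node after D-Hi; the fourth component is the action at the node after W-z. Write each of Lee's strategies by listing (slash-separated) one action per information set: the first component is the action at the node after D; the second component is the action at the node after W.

6

Kai has 16 pure strategies: D/f/p/Out, D/f/p/In, D/f/q/Out, D/f/q/In, D/k/p/Out, D/k/p/In, D/k/q/Out, D/k/q/In, W/f/p/Out, W/f/p/In, W/f/q/Out, W/f/q/In, W/k/p/Out, W/k/p/In, W/k/q/Out, W/k/q/In. Columns: Mid/z, Mid/y, Mid/w, Lo/z, Lo/y, Lo/w, Hi/z, Hi/y, Hi/w.
{D/f/p/Out, D/f/p/In} → row (2,2) (2,2) (2,2) (-3,3) (-3,3) (-3,3) (-2,0) (-2,0) (-2,0)
{D/f/q/Out, D/f/q/In} → row (2,2) (2,2) (2,2) (-3,3) (-3,3) (-3,3) (2,5) (2,5) (2,5)
{D/k/p/Out, D/k/p/In} → row (2,2) (2,2) (2,2) (3,5) (3,5) (3,5) (-2,0) (-2,0) (-2,0)
{D/k/q/Out, D/k/q/In} → row (2,2) (2,2) (2,2) (3,5) (3,5) (3,5) (2,5) (2,5) (2,5)
{W/f/p/Out, W/f/q/Out, W/k/p/Out, W/k/q/Out} → row (4,-1) (-3,-1) (-3,4) (4,-1) (-3,-1) (-3,4) (4,-1) (-3,-1) (-3,4)
{W/f/p/In, W/f/q/In, W/k/p/In, W/k/q/In} → row (0,0) (-3,-1) (-3,4) (0,0) (-3,-1) (-3,4) (0,0) (-3,-1) (-3,4)
That's 6 distinct rows out of 16 strategies.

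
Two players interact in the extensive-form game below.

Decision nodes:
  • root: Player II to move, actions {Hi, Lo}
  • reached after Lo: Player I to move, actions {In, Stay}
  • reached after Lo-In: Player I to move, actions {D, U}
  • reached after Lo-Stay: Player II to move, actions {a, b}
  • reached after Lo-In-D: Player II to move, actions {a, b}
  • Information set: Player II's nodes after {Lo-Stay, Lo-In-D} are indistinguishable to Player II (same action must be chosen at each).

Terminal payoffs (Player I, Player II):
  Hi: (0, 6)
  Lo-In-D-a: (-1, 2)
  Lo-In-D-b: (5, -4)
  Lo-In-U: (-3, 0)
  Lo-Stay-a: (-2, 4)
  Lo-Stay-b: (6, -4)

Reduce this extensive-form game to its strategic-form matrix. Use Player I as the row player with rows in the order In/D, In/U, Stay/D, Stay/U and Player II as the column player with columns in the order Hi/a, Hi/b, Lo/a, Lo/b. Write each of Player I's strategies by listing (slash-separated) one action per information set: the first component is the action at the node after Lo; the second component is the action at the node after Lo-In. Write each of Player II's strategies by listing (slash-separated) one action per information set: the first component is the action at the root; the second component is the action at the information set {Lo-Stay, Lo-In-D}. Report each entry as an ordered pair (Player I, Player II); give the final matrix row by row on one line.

In/D: (0,6) (0,6) (-1,2) (5,-4) | In/U: (0,6) (0,6) (-3,0) (-3,0) | Stay/D: (0,6) (0,6) (-2,4) (6,-4) | Stay/U: (0,6) (0,6) (-2,4) (6,-4)

Row In/D: Hi/a→(0,6), Hi/b→(0,6), Lo/a→(-1,2), Lo/b→(5,-4)
Row In/U: Hi/a→(0,6), Hi/b→(0,6), Lo/a→(-3,0), Lo/b→(-3,0)
Row Stay/D: Hi/a→(0,6), Hi/b→(0,6), Lo/a→(-2,4), Lo/b→(6,-4)
Row Stay/U: Hi/a→(0,6), Hi/b→(0,6), Lo/a→(-2,4), Lo/b→(6,-4)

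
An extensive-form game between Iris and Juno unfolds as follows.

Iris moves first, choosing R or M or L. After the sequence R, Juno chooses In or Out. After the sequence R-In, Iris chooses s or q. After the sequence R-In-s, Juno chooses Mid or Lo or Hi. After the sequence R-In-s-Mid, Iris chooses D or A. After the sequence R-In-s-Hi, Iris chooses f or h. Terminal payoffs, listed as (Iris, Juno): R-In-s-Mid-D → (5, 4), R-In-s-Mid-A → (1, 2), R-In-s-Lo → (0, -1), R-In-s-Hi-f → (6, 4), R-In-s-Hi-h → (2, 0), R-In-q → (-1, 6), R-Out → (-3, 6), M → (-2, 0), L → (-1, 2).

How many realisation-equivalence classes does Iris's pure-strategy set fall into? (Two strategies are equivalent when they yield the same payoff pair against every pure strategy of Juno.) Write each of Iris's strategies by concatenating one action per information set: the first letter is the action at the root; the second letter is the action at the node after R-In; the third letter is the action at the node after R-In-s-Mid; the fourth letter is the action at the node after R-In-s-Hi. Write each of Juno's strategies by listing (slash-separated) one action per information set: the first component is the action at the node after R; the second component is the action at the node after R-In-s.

Iris has 24 pure strategies: RsDf, RsDh, RsAf, RsAh, RqDf, RqDh, RqAf, RqAh, MsDf, MsDh, MsAf, MsAh, MqDf, MqDh, MqAf, MqAh, LsDf, LsDh, LsAf, LsAh, LqDf, LqDh, LqAf, LqAh. Columns: In/Mid, In/Lo, In/Hi, Out/Mid, Out/Lo, Out/Hi.
{RsDf} → row (5,4) (0,-1) (6,4) (-3,6) (-3,6) (-3,6)
{RsDh} → row (5,4) (0,-1) (2,0) (-3,6) (-3,6) (-3,6)
{RsAf} → row (1,2) (0,-1) (6,4) (-3,6) (-3,6) (-3,6)
{RsAh} → row (1,2) (0,-1) (2,0) (-3,6) (-3,6) (-3,6)
{RqDf, RqDh, RqAf, RqAh} → row (-1,6) (-1,6) (-1,6) (-3,6) (-3,6) (-3,6)
{MsDf, MsDh, MsAf, MsAh, MqDf, MqDh, MqAf, MqAh} → row (-2,0) (-2,0) (-2,0) (-2,0) (-2,0) (-2,0)
{LsDf, LsDh, LsAf, LsAh, LqDf, LqDh, LqAf, LqAh} → row (-1,2) (-1,2) (-1,2) (-1,2) (-1,2) (-1,2)
That's 7 distinct rows out of 24 strategies.

7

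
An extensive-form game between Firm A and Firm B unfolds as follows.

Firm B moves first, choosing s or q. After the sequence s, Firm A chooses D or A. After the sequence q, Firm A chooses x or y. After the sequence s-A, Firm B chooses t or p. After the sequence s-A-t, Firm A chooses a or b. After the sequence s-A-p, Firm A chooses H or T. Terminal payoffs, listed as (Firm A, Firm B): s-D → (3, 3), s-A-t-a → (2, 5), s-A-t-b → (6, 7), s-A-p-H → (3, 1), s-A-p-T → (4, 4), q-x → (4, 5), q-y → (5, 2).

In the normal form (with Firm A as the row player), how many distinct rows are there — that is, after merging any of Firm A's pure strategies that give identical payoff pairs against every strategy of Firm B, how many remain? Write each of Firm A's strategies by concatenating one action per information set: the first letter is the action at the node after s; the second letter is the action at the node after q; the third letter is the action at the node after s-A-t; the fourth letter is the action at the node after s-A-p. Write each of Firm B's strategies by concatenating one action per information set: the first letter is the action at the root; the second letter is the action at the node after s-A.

10

Firm A has 16 pure strategies: DxaH, DxaT, DxbH, DxbT, DyaH, DyaT, DybH, DybT, AxaH, AxaT, AxbH, AxbT, AyaH, AyaT, AybH, AybT. Columns: st, sp, qt, qp.
{DxaH, DxaT, DxbH, DxbT} → row (3,3) (3,3) (4,5) (4,5)
{DyaH, DyaT, DybH, DybT} → row (3,3) (3,3) (5,2) (5,2)
{AxaH} → row (2,5) (3,1) (4,5) (4,5)
{AxaT} → row (2,5) (4,4) (4,5) (4,5)
{AxbH} → row (6,7) (3,1) (4,5) (4,5)
{AxbT} → row (6,7) (4,4) (4,5) (4,5)
{AyaH} → row (2,5) (3,1) (5,2) (5,2)
{AyaT} → row (2,5) (4,4) (5,2) (5,2)
{AybH} → row (6,7) (3,1) (5,2) (5,2)
{AybT} → row (6,7) (4,4) (5,2) (5,2)
That's 10 distinct rows out of 16 strategies.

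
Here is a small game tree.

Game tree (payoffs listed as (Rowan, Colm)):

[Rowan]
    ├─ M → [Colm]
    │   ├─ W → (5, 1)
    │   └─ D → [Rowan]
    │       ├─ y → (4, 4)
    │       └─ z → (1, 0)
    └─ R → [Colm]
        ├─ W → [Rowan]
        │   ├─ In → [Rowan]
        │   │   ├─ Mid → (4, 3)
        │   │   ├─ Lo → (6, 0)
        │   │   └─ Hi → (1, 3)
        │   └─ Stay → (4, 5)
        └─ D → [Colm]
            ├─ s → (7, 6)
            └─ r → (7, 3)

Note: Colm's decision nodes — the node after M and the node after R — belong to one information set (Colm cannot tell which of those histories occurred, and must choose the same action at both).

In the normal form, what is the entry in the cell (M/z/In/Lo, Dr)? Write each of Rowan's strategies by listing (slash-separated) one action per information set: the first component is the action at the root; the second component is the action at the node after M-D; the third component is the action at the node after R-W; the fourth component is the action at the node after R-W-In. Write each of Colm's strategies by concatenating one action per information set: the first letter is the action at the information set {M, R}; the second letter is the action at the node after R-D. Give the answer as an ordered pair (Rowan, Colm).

Trace the play path from the root:
  Rowan plays M
  Colm plays D at [M]
  Rowan plays z at [M-D]
→ terminal payoff (1, 0).
(Rowan's choice at the node after R-W is never reached on this path, so it doesn't affect the outcome.)

(1, 0)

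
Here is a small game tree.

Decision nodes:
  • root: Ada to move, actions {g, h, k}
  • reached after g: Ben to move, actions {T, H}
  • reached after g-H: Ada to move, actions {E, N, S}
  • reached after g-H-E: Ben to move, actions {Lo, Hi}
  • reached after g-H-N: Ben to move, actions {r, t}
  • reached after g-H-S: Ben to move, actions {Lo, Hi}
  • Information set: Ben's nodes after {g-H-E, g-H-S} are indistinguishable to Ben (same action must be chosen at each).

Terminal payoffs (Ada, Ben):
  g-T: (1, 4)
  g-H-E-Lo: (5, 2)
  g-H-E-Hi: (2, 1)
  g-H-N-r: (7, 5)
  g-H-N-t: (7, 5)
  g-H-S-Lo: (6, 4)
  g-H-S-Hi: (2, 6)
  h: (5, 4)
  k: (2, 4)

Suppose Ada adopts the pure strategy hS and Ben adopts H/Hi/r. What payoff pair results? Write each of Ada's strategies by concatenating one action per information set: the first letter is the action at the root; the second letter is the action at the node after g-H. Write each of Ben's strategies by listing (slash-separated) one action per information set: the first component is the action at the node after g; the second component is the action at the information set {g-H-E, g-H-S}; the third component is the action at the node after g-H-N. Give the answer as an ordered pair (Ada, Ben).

(5, 4)

Trace the play path from the root:
  Ada plays h
→ terminal payoff (5, 4).
(Ada's choice at the node after g-H is never reached on this path, so it doesn't affect the outcome.)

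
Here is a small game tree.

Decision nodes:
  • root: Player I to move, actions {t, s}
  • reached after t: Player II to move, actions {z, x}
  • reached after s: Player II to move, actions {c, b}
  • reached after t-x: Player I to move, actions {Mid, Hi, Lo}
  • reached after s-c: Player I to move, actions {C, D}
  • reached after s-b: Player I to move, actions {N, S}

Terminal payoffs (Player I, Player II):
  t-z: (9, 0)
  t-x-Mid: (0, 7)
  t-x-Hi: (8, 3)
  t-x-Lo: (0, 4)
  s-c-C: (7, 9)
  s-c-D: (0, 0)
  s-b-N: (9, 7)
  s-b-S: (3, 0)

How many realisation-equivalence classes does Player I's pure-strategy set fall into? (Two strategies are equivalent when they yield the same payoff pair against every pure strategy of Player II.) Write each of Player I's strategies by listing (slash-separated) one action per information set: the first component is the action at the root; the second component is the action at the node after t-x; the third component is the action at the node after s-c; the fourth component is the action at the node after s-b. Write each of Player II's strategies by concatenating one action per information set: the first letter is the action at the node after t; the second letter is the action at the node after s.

Player I has 24 pure strategies: t/Mid/C/N, t/Mid/C/S, t/Mid/D/N, t/Mid/D/S, t/Hi/C/N, t/Hi/C/S, t/Hi/D/N, t/Hi/D/S, t/Lo/C/N, t/Lo/C/S, t/Lo/D/N, t/Lo/D/S, s/Mid/C/N, s/Mid/C/S, s/Mid/D/N, s/Mid/D/S, s/Hi/C/N, s/Hi/C/S, s/Hi/D/N, s/Hi/D/S, s/Lo/C/N, s/Lo/C/S, s/Lo/D/N, s/Lo/D/S. Columns: zc, zb, xc, xb.
{t/Mid/C/N, t/Mid/C/S, t/Mid/D/N, t/Mid/D/S} → row (9,0) (9,0) (0,7) (0,7)
{t/Hi/C/N, t/Hi/C/S, t/Hi/D/N, t/Hi/D/S} → row (9,0) (9,0) (8,3) (8,3)
{t/Lo/C/N, t/Lo/C/S, t/Lo/D/N, t/Lo/D/S} → row (9,0) (9,0) (0,4) (0,4)
{s/Mid/C/N, s/Hi/C/N, s/Lo/C/N} → row (7,9) (9,7) (7,9) (9,7)
{s/Mid/C/S, s/Hi/C/S, s/Lo/C/S} → row (7,9) (3,0) (7,9) (3,0)
{s/Mid/D/N, s/Hi/D/N, s/Lo/D/N} → row (0,0) (9,7) (0,0) (9,7)
{s/Mid/D/S, s/Hi/D/S, s/Lo/D/S} → row (0,0) (3,0) (0,0) (3,0)
That's 7 distinct rows out of 24 strategies.

7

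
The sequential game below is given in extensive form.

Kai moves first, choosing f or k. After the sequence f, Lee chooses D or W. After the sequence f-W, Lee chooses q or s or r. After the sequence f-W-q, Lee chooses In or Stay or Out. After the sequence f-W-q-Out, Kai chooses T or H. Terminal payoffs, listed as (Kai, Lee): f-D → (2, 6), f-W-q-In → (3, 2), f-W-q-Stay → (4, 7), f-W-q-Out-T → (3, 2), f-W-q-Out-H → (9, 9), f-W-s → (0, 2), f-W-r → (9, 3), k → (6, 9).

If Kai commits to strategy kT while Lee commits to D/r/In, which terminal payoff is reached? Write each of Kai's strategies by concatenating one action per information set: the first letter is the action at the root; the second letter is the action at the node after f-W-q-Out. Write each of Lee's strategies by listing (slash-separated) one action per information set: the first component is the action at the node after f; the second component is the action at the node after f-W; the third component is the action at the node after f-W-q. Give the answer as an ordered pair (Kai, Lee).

(6, 9)

Trace the play path from the root:
  Kai plays k
→ terminal payoff (6, 9).
(Kai's choice at the node after f-W-q-Out is never reached on this path, so it doesn't affect the outcome.)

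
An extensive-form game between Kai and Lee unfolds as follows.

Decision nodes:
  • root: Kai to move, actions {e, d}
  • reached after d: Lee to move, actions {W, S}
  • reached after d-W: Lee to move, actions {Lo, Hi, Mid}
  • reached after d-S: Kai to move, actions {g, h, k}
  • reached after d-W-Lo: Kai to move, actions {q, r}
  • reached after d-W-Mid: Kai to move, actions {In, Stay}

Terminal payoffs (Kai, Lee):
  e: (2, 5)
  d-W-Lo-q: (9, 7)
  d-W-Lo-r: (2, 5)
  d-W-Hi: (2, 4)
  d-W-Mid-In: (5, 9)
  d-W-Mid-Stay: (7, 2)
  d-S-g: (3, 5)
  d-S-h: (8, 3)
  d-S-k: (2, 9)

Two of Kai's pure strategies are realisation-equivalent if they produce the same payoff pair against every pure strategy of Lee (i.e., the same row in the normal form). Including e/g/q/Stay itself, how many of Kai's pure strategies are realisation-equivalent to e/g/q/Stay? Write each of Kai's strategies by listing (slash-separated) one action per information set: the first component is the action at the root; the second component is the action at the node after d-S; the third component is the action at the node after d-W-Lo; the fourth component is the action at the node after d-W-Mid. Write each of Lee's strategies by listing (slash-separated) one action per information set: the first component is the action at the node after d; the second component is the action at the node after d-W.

Row for e/g/q/Stay (columns W/Lo, W/Hi, W/Mid, S/Lo, S/Hi, S/Mid): (2,5) (2,5) (2,5) (2,5) (2,5) (2,5).
Under e/g/q/Stay, Kai's choice at the node after d-S and at the node after d-W-Lo and at the node after d-W-Mid can never be reached regardless of what Lee does, so varying those choices leaves every outcome unchanged.
Holding the reachable choices fixed and varying the unreachable ones freely already gives 3 × 2 × 2 = 12 equivalent strategies.
No other strategy reproduces this row, so those 12 are the full class: e/g/q/In, e/g/q/Stay, e/g/r/In, e/g/r/Stay, e/h/q/In, e/h/q/Stay, e/h/r/In, e/h/r/Stay, e/k/q/In, e/k/q/Stay, e/k/r/In, e/k/r/Stay.

12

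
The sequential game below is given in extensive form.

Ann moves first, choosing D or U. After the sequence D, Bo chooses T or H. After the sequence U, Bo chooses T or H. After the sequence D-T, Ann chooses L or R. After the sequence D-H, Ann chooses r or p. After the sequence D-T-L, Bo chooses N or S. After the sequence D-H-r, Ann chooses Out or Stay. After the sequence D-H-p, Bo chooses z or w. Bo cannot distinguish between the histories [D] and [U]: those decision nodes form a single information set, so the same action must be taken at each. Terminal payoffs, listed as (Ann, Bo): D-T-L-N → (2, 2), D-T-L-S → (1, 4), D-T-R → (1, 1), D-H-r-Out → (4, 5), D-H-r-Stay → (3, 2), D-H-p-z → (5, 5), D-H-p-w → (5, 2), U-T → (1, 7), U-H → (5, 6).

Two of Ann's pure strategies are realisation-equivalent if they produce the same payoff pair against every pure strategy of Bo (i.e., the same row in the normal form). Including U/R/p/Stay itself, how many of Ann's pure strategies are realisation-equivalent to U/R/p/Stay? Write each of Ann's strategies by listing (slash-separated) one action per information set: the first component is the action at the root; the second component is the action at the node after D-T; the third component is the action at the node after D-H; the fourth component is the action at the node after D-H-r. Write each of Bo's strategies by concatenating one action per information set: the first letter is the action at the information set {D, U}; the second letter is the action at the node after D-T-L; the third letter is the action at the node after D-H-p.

8

Row for U/R/p/Stay (columns TNz, TNw, TSz, TSw, HNz, HNw, HSz, HSw): (1,7) (1,7) (1,7) (1,7) (5,6) (5,6) (5,6) (5,6).
Under U/R/p/Stay, Ann's choice at the node after D-T and at the node after D-H and at the node after D-H-r can never be reached regardless of what Bo does, so varying those choices leaves every outcome unchanged.
Holding the reachable choices fixed and varying the unreachable ones freely already gives 2 × 2 × 2 = 8 equivalent strategies.
No other strategy reproduces this row, so those 8 are the full class: U/L/r/Out, U/L/r/Stay, U/L/p/Out, U/L/p/Stay, U/R/r/Out, U/R/r/Stay, U/R/p/Out, U/R/p/Stay.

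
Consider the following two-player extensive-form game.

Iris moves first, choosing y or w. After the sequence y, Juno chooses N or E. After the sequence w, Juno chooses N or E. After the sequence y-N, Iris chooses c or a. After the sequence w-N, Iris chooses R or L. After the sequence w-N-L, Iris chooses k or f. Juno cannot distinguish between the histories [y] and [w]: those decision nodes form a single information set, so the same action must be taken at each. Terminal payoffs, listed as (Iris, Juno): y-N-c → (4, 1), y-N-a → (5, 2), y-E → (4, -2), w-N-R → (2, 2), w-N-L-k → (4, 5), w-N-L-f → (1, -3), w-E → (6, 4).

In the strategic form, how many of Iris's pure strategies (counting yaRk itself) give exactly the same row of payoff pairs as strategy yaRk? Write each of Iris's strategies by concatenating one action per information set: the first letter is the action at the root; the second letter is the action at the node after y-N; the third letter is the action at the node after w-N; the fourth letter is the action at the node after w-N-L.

Row for yaRk (columns N, E): (5,2) (4,-2).
Under yaRk, Iris's choice at the node after w-N and at the node after w-N-L can never be reached regardless of what Juno does, so varying those choices leaves every outcome unchanged.
Holding the reachable choices fixed and varying the unreachable ones freely already gives 2 × 2 = 4 equivalent strategies.
No other strategy reproduces this row, so those 4 are the full class: yaRk, yaRf, yaLk, yaLf.

4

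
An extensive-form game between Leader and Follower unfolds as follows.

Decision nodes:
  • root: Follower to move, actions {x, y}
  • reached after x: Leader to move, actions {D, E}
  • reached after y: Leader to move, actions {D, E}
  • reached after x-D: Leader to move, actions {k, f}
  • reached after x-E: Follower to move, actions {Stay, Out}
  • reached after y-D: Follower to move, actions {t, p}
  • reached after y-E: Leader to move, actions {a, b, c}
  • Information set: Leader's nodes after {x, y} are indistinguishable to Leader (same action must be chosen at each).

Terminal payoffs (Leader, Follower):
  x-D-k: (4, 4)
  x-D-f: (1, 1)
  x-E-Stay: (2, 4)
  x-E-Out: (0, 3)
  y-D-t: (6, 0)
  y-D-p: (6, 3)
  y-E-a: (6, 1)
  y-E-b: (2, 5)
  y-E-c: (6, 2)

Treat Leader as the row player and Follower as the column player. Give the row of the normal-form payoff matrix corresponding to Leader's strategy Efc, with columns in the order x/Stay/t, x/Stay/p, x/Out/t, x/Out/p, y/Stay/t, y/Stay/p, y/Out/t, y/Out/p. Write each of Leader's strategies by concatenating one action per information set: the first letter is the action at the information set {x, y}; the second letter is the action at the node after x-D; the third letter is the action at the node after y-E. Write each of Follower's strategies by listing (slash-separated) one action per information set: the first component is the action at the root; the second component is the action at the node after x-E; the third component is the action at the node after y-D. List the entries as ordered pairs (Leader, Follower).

(2,4) (2,4) (0,3) (0,3) (6,2) (6,2) (6,2) (6,2)

vs x/Stay/t: Follower plays x → Leader plays E at [x] → Follower plays Stay at [x-E] → (2, 4)
vs x/Stay/p: Follower plays x → Leader plays E at [x] → Follower plays Stay at [x-E] → (2, 4)
vs x/Out/t: Follower plays x → Leader plays E at [x] → Follower plays Out at [x-E] → (0, 3)
vs x/Out/p: Follower plays x → Leader plays E at [x] → Follower plays Out at [x-E] → (0, 3)
vs y/Stay/t: Follower plays y → Leader plays E at [y] → Leader plays c at [y-E] → (6, 2)
vs y/Stay/p: Follower plays y → Leader plays E at [y] → Leader plays c at [y-E] → (6, 2)
vs y/Out/t: Follower plays y → Leader plays E at [y] → Leader plays c at [y-E] → (6, 2)
vs y/Out/p: Follower plays y → Leader plays E at [y] → Leader plays c at [y-E] → (6, 2)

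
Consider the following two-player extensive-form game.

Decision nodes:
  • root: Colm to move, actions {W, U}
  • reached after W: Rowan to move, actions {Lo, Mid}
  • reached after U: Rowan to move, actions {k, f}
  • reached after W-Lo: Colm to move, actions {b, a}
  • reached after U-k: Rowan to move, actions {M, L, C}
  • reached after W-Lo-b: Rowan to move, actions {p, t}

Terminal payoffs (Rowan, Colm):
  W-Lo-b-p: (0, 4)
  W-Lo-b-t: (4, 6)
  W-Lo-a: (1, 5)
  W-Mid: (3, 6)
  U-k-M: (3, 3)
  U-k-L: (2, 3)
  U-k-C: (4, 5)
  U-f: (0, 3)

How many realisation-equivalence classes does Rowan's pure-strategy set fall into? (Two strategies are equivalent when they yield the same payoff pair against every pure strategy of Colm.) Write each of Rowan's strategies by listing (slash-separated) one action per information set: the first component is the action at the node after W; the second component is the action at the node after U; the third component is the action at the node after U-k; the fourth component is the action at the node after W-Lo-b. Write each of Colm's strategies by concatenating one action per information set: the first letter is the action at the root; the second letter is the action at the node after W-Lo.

Rowan has 24 pure strategies: Lo/k/M/p, Lo/k/M/t, Lo/k/L/p, Lo/k/L/t, Lo/k/C/p, Lo/k/C/t, Lo/f/M/p, Lo/f/M/t, Lo/f/L/p, Lo/f/L/t, Lo/f/C/p, Lo/f/C/t, Mid/k/M/p, Mid/k/M/t, Mid/k/L/p, Mid/k/L/t, Mid/k/C/p, Mid/k/C/t, Mid/f/M/p, Mid/f/M/t, Mid/f/L/p, Mid/f/L/t, Mid/f/C/p, Mid/f/C/t. Columns: Wb, Wa, Ub, Ua.
{Lo/k/M/p} → row (0,4) (1,5) (3,3) (3,3)
{Lo/k/M/t} → row (4,6) (1,5) (3,3) (3,3)
{Lo/k/L/p} → row (0,4) (1,5) (2,3) (2,3)
{Lo/k/L/t} → row (4,6) (1,5) (2,3) (2,3)
{Lo/k/C/p} → row (0,4) (1,5) (4,5) (4,5)
{Lo/k/C/t} → row (4,6) (1,5) (4,5) (4,5)
{Lo/f/M/p, Lo/f/L/p, Lo/f/C/p} → row (0,4) (1,5) (0,3) (0,3)
{Lo/f/M/t, Lo/f/L/t, Lo/f/C/t} → row (4,6) (1,5) (0,3) (0,3)
{Mid/k/M/p, Mid/k/M/t} → row (3,6) (3,6) (3,3) (3,3)
{Mid/k/L/p, Mid/k/L/t} → row (3,6) (3,6) (2,3) (2,3)
{Mid/k/C/p, Mid/k/C/t} → row (3,6) (3,6) (4,5) (4,5)
{Mid/f/M/p, Mid/f/M/t, Mid/f/L/p, Mid/f/L/t, Mid/f/C/p, Mid/f/C/t} → row (3,6) (3,6) (0,3) (0,3)
That's 12 distinct rows out of 24 strategies.

12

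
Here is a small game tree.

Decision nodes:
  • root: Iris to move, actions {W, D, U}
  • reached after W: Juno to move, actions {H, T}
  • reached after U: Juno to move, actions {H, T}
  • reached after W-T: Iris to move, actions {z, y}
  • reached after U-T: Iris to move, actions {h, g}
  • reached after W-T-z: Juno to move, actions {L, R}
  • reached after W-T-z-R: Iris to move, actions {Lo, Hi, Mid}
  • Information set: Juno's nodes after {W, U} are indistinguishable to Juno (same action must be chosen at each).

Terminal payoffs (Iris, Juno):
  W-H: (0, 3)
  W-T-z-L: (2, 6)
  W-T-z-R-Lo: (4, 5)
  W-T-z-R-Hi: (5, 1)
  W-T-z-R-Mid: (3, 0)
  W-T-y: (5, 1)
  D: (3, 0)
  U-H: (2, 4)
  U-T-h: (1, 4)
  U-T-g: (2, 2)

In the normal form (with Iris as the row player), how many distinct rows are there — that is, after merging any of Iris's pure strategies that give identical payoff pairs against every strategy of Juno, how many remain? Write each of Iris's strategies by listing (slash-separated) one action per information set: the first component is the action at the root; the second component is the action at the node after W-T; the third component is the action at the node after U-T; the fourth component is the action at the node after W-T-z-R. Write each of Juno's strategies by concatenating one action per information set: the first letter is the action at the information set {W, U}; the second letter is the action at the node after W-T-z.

Iris has 36 pure strategies: W/z/h/Lo, W/z/h/Hi, W/z/h/Mid, W/z/g/Lo, W/z/g/Hi, W/z/g/Mid, W/y/h/Lo, W/y/h/Hi, W/y/h/Mid, W/y/g/Lo, W/y/g/Hi, W/y/g/Mid, D/z/h/Lo, D/z/h/Hi, D/z/h/Mid, D/z/g/Lo, D/z/g/Hi, D/z/g/Mid, D/y/h/Lo, D/y/h/Hi, D/y/h/Mid, D/y/g/Lo, D/y/g/Hi, D/y/g/Mid, U/z/h/Lo, U/z/h/Hi, U/z/h/Mid, U/z/g/Lo, U/z/g/Hi, U/z/g/Mid, U/y/h/Lo, U/y/h/Hi, U/y/h/Mid, U/y/g/Lo, U/y/g/Hi, U/y/g/Mid. Columns: HL, HR, TL, TR.
{W/z/h/Lo, W/z/g/Lo} → row (0,3) (0,3) (2,6) (4,5)
{W/z/h/Hi, W/z/g/Hi} → row (0,3) (0,3) (2,6) (5,1)
{W/z/h/Mid, W/z/g/Mid} → row (0,3) (0,3) (2,6) (3,0)
{W/y/h/Lo, W/y/h/Hi, W/y/h/Mid, W/y/g/Lo, W/y/g/Hi, W/y/g/Mid} → row (0,3) (0,3) (5,1) (5,1)
{D/z/h/Lo, D/z/h/Hi, D/z/h/Mid, D/z/g/Lo, D/z/g/Hi, D/z/g/Mid, D/y/h/Lo, D/y/h/Hi, D/y/h/Mid, D/y/g/Lo, D/y/g/Hi, D/y/g/Mid} → row (3,0) (3,0) (3,0) (3,0)
{U/z/h/Lo, U/z/h/Hi, U/z/h/Mid, U/y/h/Lo, U/y/h/Hi, U/y/h/Mid} → row (2,4) (2,4) (1,4) (1,4)
{U/z/g/Lo, U/z/g/Hi, U/z/g/Mid, U/y/g/Lo, U/y/g/Hi, U/y/g/Mid} → row (2,4) (2,4) (2,2) (2,2)
That's 7 distinct rows out of 36 strategies.

7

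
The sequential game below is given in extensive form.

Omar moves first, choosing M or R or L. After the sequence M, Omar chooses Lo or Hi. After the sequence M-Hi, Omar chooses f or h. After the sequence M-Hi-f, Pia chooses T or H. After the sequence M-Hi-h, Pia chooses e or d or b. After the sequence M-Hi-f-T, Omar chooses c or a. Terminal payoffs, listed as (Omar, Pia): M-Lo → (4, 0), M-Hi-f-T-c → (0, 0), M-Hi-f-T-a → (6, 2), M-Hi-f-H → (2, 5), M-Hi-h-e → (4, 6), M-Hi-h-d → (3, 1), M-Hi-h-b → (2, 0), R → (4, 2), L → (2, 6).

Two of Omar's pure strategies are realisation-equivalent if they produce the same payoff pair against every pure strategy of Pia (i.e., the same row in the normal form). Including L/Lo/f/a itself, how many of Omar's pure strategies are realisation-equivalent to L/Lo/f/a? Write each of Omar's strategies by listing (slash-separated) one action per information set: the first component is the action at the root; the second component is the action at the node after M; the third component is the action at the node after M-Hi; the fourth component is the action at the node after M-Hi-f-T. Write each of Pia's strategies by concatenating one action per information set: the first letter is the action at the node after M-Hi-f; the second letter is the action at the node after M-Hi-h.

Row for L/Lo/f/a (columns Te, Td, Tb, He, Hd, Hb): (2,6) (2,6) (2,6) (2,6) (2,6) (2,6).
Under L/Lo/f/a, Omar's choice at the node after M and at the node after M-Hi and at the node after M-Hi-f-T can never be reached regardless of what Pia does, so varying those choices leaves every outcome unchanged.
Holding the reachable choices fixed and varying the unreachable ones freely already gives 2 × 2 × 2 = 8 equivalent strategies.
No other strategy reproduces this row, so those 8 are the full class: L/Lo/f/c, L/Lo/f/a, L/Lo/h/c, L/Lo/h/a, L/Hi/f/c, L/Hi/f/a, L/Hi/h/c, L/Hi/h/a.

8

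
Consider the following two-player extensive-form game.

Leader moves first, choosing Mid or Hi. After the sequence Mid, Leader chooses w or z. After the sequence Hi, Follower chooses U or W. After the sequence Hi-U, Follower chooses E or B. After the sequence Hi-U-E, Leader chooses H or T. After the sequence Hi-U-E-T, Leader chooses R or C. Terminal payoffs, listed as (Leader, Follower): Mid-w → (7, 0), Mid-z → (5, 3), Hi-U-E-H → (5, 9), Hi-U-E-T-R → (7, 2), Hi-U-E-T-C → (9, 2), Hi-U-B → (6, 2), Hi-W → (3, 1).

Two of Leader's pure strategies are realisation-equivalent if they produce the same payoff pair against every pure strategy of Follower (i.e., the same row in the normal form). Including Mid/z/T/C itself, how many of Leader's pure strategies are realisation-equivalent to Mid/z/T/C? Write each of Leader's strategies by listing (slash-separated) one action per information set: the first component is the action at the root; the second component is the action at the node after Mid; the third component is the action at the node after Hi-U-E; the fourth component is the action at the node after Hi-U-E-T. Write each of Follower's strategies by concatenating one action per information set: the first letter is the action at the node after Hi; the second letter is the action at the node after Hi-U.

Row for Mid/z/T/C (columns UE, UB, WE, WB): (5,3) (5,3) (5,3) (5,3).
Under Mid/z/T/C, Leader's choice at the node after Hi-U-E and at the node after Hi-U-E-T can never be reached regardless of what Follower does, so varying those choices leaves every outcome unchanged.
Holding the reachable choices fixed and varying the unreachable ones freely already gives 2 × 2 = 4 equivalent strategies.
No other strategy reproduces this row, so those 4 are the full class: Mid/z/H/R, Mid/z/H/C, Mid/z/T/R, Mid/z/T/C.

4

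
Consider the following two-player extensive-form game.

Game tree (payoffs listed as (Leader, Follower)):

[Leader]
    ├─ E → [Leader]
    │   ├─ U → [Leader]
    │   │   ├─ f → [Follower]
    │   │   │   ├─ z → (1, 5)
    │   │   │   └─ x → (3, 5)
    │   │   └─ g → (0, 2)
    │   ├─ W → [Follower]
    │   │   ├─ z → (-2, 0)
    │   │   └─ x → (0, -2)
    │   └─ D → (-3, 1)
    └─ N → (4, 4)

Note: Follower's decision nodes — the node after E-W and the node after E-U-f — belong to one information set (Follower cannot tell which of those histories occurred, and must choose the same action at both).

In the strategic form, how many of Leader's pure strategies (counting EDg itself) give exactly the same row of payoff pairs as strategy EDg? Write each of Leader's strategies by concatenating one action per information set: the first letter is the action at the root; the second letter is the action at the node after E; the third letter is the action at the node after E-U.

Row for EDg (columns z, x): (-3,1) (-3,1).
Under EDg, Leader's choice at the node after E-U can never be reached regardless of what Follower does, so varying those choices leaves every outcome unchanged.
Holding the reachable choices fixed and varying the unreachable one freely already gives 2 equivalent strategies.
No other strategy reproduces this row, so those 2 are the full class: EDf, EDg.

2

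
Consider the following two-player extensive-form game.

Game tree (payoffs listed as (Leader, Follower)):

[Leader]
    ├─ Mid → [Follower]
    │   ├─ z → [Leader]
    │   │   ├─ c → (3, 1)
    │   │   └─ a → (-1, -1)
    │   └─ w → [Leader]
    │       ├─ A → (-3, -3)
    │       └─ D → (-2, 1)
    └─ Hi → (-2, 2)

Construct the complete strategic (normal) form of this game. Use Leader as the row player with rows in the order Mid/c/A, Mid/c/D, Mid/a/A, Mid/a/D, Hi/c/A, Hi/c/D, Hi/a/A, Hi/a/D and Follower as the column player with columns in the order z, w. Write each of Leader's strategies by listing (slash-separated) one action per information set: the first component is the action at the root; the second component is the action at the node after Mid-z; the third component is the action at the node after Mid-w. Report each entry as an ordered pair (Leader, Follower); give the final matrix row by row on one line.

Row Mid/c/A: z→(3,1), w→(-3,-3)
Row Mid/c/D: z→(3,1), w→(-2,1)
Row Mid/a/A: z→(-1,-1), w→(-3,-3)
Row Mid/a/D: z→(-1,-1), w→(-2,1)
Row Hi/c/A: z→(-2,2), w→(-2,2)
Row Hi/c/D: z→(-2,2), w→(-2,2)
Row Hi/a/A: z→(-2,2), w→(-2,2)
Row Hi/a/D: z→(-2,2), w→(-2,2)

Mid/c/A: (3,1) (-3,-3) | Mid/c/D: (3,1) (-2,1) | Mid/a/A: (-1,-1) (-3,-3) | Mid/a/D: (-1,-1) (-2,1) | Hi/c/A: (-2,2) (-2,2) | Hi/c/D: (-2,2) (-2,2) | Hi/a/A: (-2,2) (-2,2) | Hi/a/D: (-2,2) (-2,2)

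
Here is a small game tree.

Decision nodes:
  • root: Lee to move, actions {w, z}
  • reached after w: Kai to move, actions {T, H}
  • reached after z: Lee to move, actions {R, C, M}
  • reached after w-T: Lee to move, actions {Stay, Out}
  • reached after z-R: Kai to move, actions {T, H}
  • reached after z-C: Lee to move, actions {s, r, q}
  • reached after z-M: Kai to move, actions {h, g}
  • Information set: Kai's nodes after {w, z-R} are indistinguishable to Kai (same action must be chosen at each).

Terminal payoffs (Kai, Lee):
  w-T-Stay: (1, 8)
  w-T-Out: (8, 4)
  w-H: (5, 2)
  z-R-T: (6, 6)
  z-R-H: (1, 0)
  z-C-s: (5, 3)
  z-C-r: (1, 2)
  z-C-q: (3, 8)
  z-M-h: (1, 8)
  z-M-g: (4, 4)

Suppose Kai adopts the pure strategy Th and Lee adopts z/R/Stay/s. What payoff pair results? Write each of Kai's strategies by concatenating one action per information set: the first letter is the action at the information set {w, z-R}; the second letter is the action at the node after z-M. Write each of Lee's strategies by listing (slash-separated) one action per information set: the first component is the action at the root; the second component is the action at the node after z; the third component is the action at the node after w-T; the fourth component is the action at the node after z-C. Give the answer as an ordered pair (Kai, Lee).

Trace the play path from the root:
  Lee plays z
  Lee plays R at [z]
  Kai plays T at [z-R]
→ terminal payoff (6, 6).
(Kai's choice at the node after z-M is never reached on this path, so it doesn't affect the outcome.)

(6, 6)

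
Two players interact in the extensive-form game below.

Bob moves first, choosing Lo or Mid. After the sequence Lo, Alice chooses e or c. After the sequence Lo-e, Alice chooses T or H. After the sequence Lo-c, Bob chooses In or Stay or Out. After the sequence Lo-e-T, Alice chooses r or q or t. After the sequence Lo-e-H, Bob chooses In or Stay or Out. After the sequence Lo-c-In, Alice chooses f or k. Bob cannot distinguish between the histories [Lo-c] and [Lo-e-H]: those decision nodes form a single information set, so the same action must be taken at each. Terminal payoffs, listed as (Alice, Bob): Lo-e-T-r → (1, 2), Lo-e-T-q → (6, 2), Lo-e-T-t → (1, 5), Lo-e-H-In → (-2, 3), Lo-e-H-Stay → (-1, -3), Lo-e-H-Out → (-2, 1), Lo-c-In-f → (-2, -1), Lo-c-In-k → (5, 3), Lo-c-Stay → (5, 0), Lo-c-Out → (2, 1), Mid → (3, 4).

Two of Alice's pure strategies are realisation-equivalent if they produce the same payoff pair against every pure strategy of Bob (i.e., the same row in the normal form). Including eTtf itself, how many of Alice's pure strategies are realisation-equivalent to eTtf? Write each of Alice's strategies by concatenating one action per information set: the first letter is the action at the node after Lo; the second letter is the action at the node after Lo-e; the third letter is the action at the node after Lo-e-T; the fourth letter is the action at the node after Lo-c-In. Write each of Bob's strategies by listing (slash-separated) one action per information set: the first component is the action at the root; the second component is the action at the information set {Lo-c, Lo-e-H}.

Row for eTtf (columns Lo/In, Lo/Stay, Lo/Out, Mid/In, Mid/Stay, Mid/Out): (1,5) (1,5) (1,5) (3,4) (3,4) (3,4).
Under eTtf, Alice's choice at the node after Lo-c-In can never be reached regardless of what Bob does, so varying those choices leaves every outcome unchanged.
Holding the reachable choices fixed and varying the unreachable one freely already gives 2 equivalent strategies.
No other strategy reproduces this row, so those 2 are the full class: eTtf, eTtk.

2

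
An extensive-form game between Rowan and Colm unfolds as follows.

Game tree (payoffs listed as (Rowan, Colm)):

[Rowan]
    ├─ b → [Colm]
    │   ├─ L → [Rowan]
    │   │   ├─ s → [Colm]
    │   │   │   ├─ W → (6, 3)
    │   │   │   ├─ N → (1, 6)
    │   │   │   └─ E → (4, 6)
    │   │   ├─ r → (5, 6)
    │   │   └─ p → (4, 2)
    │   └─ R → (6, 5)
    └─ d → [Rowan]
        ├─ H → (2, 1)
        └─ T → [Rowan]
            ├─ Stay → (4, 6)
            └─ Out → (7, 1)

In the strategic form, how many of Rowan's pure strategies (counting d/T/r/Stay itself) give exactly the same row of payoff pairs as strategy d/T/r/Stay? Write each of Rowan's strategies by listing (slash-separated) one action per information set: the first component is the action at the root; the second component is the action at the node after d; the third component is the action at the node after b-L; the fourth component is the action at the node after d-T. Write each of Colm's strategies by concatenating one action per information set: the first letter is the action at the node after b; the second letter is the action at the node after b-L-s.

3

Row for d/T/r/Stay (columns LW, LN, LE, RW, RN, RE): (4,6) (4,6) (4,6) (4,6) (4,6) (4,6).
Under d/T/r/Stay, Rowan's choice at the node after b-L can never be reached regardless of what Colm does, so varying those choices leaves every outcome unchanged.
Holding the reachable choices fixed and varying the unreachable one freely already gives 3 equivalent strategies.
No other strategy reproduces this row, so those 3 are the full class: d/T/s/Stay, d/T/r/Stay, d/T/p/Stay.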